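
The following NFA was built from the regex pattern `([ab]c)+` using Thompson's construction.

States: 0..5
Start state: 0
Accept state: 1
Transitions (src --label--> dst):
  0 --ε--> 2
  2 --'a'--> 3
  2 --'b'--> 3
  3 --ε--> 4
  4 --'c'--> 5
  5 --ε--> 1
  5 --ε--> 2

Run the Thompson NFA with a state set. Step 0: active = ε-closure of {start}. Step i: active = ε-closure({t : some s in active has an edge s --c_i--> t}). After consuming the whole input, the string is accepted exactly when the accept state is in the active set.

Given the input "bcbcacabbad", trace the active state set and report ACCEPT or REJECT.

initial (ε-close {0}): {0,2}
'b' @ 1: {3,4}
'c' @ 2: {1,2,5}  ✓accept
'b' @ 3: {3,4}
'c' @ 4: {1,2,5}  ✓accept
'a' @ 5: {3,4}
'c' @ 6: {1,2,5}  ✓accept
'a' @ 7: {3,4}
'b' @ 8: {}  — no active states
rest 'bad' ignored (set empty)
end set {} — state 1 not in

Answer: REJECT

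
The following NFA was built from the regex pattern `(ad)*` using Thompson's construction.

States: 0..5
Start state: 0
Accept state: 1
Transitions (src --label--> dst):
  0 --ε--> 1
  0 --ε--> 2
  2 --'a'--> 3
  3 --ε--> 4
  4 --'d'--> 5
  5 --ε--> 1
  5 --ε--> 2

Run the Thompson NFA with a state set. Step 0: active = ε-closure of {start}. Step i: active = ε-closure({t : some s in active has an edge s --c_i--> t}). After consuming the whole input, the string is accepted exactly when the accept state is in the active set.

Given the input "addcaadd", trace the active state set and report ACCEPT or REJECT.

start: ε-closure({0}) = {0,1,2}
'a' @ 1: {3,4}
'd' @ 2: {1,2,5}  ✓accept
'd' @ 3: {}  — state set empty
rest 'caadd' ignored (set empty)
after full input: {}  (accept=1 not in)

Answer: REJECT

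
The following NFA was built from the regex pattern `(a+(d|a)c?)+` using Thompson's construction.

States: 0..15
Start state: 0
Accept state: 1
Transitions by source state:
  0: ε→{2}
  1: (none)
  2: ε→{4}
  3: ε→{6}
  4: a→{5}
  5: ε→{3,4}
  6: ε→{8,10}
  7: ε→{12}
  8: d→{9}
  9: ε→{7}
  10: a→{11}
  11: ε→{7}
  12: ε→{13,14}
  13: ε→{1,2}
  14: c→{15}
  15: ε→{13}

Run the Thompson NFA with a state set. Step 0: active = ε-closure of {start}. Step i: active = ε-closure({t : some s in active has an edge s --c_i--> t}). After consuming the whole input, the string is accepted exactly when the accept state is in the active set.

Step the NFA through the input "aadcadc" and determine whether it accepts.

Answer: ACCEPT

Derivation:
initial (ε-close {0}): {0,2,4}
'a' @ 1: {3,4,5,6,8,10}
'a' @ 2: {1,2,3,4,5,6,7,8,10,11,12,13,14}  ✓accept
'd' @ 3: {1,2,4,7,9,12,13,14}  ✓accept
'c' @ 4: {1,2,4,13,15}  ✓accept
'a' @ 5: {3,4,5,6,8,10}
'd' @ 6: {1,2,4,7,9,12,13,14}  ✓accept
'c' @ 7: {1,2,4,13,15}  ✓accept
final: {1,2,4,13,15}; accept 1 in set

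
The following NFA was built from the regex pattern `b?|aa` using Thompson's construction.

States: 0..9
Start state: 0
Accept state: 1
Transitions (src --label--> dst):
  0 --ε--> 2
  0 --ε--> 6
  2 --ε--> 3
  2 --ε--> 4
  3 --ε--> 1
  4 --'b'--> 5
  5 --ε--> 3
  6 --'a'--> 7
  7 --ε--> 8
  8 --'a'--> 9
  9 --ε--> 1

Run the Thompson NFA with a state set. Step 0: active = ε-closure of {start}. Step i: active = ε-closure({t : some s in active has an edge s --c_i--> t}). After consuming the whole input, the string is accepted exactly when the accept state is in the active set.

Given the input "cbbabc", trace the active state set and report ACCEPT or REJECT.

initial (ε-close {0}): {0,1,2,3,4,6}
'c' @ 1: {}  — state set empty
rest 'bbabc' ignored (set empty)
after full input: {}  (accept=1 not in)

Answer: REJECT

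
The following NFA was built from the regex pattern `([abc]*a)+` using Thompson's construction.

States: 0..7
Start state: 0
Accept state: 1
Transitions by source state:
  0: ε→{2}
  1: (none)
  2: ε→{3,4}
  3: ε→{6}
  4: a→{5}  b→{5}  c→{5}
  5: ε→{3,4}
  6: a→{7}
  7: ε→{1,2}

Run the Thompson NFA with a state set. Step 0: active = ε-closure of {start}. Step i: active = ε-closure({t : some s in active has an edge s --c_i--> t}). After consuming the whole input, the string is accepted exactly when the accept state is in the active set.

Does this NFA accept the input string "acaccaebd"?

Answer: REJECT

Derivation:
start: ε-closure({0}) = {0,2,3,4,6}
'a' @ 1: {1,2,3,4,5,6,7}  ✓accept
'c' @ 2: {3,4,5,6}
'a' @ 3: {1,2,3,4,5,6,7}  ✓accept
'c' @ 4: {3,4,5,6}
'c' @ 5: {3,4,5,6}
'a' @ 6: {1,2,3,4,5,6,7}  ✓accept
'e' @ 7: {}  — no active states
rest 'bd' ignored (set empty)
after full input: {}  (accept=1 not in)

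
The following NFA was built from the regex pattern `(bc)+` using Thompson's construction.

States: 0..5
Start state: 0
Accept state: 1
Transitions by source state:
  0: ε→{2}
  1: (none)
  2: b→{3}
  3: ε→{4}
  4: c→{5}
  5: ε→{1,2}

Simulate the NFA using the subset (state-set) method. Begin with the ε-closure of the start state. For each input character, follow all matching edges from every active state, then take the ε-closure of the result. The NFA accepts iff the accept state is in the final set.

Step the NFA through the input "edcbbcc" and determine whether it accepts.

Answer: REJECT

Derivation:
initial (ε-close {0}): {0,2}
'e' @ 1: {}  — no active states
rest 'dcbbcc' ignored (set empty)
end set {} — state 1 not in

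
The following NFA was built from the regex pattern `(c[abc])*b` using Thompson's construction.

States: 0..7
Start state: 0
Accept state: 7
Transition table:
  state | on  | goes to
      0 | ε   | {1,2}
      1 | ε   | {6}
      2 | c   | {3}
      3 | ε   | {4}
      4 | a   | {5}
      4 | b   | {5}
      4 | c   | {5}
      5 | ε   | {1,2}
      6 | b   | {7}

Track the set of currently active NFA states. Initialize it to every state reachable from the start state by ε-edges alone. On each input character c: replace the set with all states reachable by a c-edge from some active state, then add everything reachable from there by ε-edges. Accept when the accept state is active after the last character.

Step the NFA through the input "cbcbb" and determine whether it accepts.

Answer: ACCEPT

Derivation:
start: ε-closure({0}) = {0,1,2,6}
'c' @ 1: {3,4}
'b' @ 2: {1,2,5,6}
'c' @ 3: {3,4}
'b' @ 4: {1,2,5,6}
'b' @ 5: {7}  (accept∈set)
end set {7} — state 7 in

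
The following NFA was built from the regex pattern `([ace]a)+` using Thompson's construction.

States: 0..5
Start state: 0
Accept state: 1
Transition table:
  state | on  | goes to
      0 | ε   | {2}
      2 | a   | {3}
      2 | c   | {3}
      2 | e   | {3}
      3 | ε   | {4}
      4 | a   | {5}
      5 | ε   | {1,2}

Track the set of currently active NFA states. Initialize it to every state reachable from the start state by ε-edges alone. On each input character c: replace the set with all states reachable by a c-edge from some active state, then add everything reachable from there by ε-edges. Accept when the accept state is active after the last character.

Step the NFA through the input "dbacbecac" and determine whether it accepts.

start: ε-closure({0}) = {0,2}
'd' @ 1: {}  — no active states
rest 'bacbecac' ignored (set empty)
after full input: {}  (accept=1 not in)

Answer: REJECT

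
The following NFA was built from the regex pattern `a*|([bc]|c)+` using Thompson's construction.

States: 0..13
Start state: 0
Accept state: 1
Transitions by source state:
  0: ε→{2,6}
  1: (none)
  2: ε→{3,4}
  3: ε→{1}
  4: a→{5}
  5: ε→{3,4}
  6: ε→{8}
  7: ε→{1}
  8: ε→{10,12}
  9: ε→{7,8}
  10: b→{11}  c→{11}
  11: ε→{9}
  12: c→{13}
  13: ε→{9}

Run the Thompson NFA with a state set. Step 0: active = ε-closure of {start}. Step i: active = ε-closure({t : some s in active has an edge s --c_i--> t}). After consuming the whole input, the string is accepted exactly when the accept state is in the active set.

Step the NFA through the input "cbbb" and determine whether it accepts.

S₀ = ε-closure({0}) = {0,1,2,3,4,6,8,10,12}
'c' @ 1: {1,7,8,9,10,11,12,13}  (accept∈set)
'b' @ 2: {1,7,8,9,10,11,12}  (accept∈set)
'b' @ 3: {1,7,8,9,10,11,12}  (accept∈set)
'b' @ 4: {1,7,8,9,10,11,12}  (accept∈set)
after full input: {1,7,8,9,10,11,12}  (accept=1 in)

Answer: ACCEPT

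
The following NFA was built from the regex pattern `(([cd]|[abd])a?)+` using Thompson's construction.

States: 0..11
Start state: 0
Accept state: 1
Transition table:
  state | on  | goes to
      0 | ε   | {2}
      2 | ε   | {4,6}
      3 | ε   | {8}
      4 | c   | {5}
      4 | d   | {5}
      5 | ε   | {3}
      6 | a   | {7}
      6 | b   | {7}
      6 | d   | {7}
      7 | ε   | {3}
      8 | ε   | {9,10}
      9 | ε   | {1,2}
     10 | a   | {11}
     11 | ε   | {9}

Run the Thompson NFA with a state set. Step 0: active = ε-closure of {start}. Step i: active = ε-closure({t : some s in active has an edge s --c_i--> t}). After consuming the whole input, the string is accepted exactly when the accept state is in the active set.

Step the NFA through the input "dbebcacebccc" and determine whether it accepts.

initial (ε-close {0}): {0,2,4,6}
'd' @ 1: {1,2,3,4,5,6,7,8,9,10}  [accepting]
'b' @ 2: {1,2,3,4,6,7,8,9,10}  [accepting]
'e' @ 3: {}  — no active states
rest 'bcacebccc' ignored (set empty)
after full input: {}  (accept=1 not in)

Answer: REJECT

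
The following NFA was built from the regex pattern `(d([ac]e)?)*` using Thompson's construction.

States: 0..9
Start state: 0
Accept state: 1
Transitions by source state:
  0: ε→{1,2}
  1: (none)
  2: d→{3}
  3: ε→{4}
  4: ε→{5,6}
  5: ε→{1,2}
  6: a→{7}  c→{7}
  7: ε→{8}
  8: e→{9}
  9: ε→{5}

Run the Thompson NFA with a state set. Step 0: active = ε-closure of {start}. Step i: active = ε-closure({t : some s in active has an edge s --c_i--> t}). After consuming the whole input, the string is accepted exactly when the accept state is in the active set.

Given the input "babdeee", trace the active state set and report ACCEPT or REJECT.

Answer: REJECT

Derivation:
initial (ε-close {0}): {0,1,2}
'b' @ 1: {}  — dead — no transitions
rest 'abdeee' ignored (set empty)
after full input: {}  (accept=1 not in)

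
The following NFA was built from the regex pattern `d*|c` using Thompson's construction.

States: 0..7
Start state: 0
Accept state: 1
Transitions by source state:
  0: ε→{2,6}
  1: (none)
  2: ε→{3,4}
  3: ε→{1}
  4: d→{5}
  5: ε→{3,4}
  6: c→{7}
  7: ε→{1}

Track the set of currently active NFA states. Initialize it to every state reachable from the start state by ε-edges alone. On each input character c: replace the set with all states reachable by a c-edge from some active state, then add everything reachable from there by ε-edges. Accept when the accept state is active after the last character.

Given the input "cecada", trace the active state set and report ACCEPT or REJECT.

Answer: REJECT

Steps:
initial (ε-close {0}): {0,1,2,3,4,6}
'c' @ 1: {1,7}  ✓accept
'e' @ 2: {}  — dead — no transitions
rest 'cada' ignored (set empty)
end set {} — state 1 not in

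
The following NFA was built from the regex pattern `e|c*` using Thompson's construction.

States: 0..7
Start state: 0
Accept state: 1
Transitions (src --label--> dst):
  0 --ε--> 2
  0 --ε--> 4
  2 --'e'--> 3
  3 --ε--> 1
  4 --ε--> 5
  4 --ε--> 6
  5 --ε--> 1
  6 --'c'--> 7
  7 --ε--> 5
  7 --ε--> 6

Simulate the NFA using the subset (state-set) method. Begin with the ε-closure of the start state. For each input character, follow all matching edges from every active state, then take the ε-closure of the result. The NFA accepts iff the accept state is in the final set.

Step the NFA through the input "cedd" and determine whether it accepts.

S₀ = ε-closure({0}) = {0,1,2,4,5,6}
'c' @ 1: {1,5,6,7}  [accepting]
'e' @ 2: {}  — dead — no transitions
rest 'dd' ignored (set empty)
after full input: {}  (accept=1 not in)

Answer: REJECT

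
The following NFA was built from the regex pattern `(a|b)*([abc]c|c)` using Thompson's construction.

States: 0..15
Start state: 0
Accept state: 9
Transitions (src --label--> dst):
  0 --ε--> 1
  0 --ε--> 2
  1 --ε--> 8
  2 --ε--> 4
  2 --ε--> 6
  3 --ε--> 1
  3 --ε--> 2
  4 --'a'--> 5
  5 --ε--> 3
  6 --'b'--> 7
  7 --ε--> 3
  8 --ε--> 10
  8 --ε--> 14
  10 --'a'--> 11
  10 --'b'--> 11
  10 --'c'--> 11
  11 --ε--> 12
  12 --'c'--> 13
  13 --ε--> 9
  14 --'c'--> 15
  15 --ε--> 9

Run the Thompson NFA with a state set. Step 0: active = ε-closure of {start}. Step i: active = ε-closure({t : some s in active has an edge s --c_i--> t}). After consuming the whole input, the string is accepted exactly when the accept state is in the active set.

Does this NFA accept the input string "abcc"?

Answer: ACCEPT

Trace:
S₀ = ε-closure({0}) = {0,1,2,4,6,8,10,14}
'a' @ 1: {1,2,3,4,5,6,8,10,11,12,14}
'b' @ 2: {1,2,3,4,6,7,8,10,11,12,14}
'c' @ 3: {9,11,12,13,15}  [accepting]
'c' @ 4: {9,13}  [accepting]
final: {9,13}; accept 9 in set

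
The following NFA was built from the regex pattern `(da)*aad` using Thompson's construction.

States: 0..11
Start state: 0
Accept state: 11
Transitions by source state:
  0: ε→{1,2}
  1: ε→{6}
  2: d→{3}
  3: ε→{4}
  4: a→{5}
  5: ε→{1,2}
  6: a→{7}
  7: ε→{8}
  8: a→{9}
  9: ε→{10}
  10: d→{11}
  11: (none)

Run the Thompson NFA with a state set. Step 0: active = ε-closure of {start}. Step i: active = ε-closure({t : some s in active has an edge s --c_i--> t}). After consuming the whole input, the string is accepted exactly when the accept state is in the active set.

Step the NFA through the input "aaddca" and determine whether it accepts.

Answer: REJECT

Steps:
S₀ = ε-closure({0}) = {0,1,2,6}
'a' @ 1: {7,8}
'a' @ 2: {9,10}
'd' @ 3: {11}  [accepting]
'd' @ 4: {}  — state set empty
rest 'ca' ignored (set empty)
end set {} — state 11 not in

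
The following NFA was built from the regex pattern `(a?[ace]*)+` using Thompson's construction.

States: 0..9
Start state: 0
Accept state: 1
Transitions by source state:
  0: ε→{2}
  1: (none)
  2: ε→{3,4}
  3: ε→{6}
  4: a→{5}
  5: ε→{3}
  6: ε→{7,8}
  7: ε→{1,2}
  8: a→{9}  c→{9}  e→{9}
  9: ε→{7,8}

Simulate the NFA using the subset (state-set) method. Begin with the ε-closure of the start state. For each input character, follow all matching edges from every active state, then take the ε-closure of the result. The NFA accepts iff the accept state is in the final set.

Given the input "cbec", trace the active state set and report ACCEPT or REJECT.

initial (ε-close {0}): {0,1,2,3,4,6,7,8}
'c' @ 1: {1,2,3,4,6,7,8,9}  [accepting]
'b' @ 2: {}  — dead — no transitions
rest 'ec' ignored (set empty)
final: {}; accept 1 not in set

Answer: REJECT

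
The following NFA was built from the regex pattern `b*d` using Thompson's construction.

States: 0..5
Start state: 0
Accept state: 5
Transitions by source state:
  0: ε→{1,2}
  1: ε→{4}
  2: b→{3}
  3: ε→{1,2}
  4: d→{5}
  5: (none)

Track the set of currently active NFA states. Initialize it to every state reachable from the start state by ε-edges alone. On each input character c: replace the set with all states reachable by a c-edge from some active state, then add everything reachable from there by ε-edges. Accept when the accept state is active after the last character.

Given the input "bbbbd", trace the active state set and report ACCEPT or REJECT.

initial (ε-close {0}): {0,1,2,4}
'b' @ 1: {1,2,3,4}
'b' @ 2: {1,2,3,4}
'b' @ 3: {1,2,3,4}
'b' @ 4: {1,2,3,4}
'd' @ 5: {5}  ✓accept
end set {5} — state 5 in

Answer: ACCEPT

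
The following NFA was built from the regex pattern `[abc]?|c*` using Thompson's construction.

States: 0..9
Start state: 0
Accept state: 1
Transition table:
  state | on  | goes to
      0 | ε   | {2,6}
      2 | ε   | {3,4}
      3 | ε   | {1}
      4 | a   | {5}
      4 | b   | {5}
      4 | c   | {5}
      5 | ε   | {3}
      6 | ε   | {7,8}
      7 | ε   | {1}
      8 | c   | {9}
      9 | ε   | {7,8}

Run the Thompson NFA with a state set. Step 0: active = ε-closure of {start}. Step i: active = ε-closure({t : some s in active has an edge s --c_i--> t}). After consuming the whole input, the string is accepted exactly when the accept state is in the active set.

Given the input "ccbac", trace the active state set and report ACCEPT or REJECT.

Answer: REJECT

Trace:
S₀ = ε-closure({0}) = {0,1,2,3,4,6,7,8}
'c' @ 1: {1,3,5,7,8,9}  ✓accept
'c' @ 2: {1,7,8,9}  ✓accept
'b' @ 3: {}  — dead — no transitions
rest 'ac' ignored (set empty)
after full input: {}  (accept=1 not in)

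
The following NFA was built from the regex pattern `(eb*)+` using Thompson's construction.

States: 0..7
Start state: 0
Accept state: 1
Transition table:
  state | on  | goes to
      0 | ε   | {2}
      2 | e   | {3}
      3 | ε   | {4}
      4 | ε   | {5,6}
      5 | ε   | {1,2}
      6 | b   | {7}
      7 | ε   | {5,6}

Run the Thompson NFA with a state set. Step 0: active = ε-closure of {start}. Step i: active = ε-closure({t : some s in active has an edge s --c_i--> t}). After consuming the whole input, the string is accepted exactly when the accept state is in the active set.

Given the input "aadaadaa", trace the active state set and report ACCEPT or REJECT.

S₀ = ε-closure({0}) = {0,2}
'a' @ 1: {}  — state set empty
rest 'adaadaa' ignored (set empty)
end set {} — state 1 not in

Answer: REJECT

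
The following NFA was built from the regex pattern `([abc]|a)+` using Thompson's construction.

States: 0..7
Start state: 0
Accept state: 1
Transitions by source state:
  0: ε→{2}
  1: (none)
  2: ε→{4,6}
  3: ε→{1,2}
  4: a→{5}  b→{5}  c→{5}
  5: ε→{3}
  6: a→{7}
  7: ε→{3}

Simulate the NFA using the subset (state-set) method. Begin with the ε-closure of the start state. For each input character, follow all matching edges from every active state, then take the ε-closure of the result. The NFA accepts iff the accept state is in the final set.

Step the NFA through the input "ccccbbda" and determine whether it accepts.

Answer: REJECT

Trace:
initial (ε-close {0}): {0,2,4,6}
'c' @ 1: {1,2,3,4,5,6}  [accepting]
'c' @ 2: {1,2,3,4,5,6}  [accepting]
'c' @ 3: {1,2,3,4,5,6}  [accepting]
'c' @ 4: {1,2,3,4,5,6}  [accepting]
'b' @ 5: {1,2,3,4,5,6}  [accepting]
'b' @ 6: {1,2,3,4,5,6}  [accepting]
'd' @ 7: {}  — state set empty
rest 'a' ignored (set empty)
end set {} — state 1 not in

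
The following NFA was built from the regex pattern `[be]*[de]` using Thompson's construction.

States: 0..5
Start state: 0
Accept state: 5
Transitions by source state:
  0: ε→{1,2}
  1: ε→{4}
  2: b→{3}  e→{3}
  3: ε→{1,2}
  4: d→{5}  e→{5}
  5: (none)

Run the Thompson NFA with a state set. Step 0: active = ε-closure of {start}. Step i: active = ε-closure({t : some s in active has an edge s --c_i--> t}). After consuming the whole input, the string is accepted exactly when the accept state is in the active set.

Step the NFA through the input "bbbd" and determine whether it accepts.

initial (ε-close {0}): {0,1,2,4}
'b' @ 1: {1,2,3,4}
'b' @ 2: {1,2,3,4}
'b' @ 3: {1,2,3,4}
'd' @ 4: {5}  ✓accept
final: {5}; accept 5 in set

Answer: ACCEPT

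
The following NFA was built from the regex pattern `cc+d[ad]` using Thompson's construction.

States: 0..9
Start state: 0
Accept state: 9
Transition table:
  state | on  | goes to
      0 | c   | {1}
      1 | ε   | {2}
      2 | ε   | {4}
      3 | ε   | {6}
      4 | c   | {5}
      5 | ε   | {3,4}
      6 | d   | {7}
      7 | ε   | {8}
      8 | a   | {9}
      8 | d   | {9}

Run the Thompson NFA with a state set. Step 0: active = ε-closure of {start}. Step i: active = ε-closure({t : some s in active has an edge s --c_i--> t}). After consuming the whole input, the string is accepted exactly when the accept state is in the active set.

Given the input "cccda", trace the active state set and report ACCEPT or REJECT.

S₀ = ε-closure({0}) = {0}
'c' @ 1: {1,2,4}
'c' @ 2: {3,4,5,6}
'c' @ 3: {3,4,5,6}
'd' @ 4: {7,8}
'a' @ 5: {9}  (accept∈set)
final: {9}; accept 9 in set

Answer: ACCEPT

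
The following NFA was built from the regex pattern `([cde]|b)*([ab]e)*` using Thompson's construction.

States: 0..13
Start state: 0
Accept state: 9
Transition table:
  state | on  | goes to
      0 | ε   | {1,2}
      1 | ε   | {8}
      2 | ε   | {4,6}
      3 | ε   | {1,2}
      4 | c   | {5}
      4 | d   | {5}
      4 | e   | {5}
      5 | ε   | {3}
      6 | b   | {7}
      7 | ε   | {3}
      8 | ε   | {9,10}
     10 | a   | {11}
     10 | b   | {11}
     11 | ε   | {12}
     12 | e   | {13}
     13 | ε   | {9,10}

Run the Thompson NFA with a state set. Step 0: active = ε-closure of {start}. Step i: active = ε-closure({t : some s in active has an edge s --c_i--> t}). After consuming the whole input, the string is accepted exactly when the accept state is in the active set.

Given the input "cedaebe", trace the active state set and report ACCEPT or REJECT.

start: ε-closure({0}) = {0,1,2,4,6,8,9,10}
'c' @ 1: {1,2,3,4,5,6,8,9,10}  (accept∈set)
'e' @ 2: {1,2,3,4,5,6,8,9,10}  (accept∈set)
'd' @ 3: {1,2,3,4,5,6,8,9,10}  (accept∈set)
'a' @ 4: {11,12}
'e' @ 5: {9,10,13}  (accept∈set)
'b' @ 6: {11,12}
'e' @ 7: {9,10,13}  (accept∈set)
end set {9,10,13} — state 9 in

Answer: ACCEPT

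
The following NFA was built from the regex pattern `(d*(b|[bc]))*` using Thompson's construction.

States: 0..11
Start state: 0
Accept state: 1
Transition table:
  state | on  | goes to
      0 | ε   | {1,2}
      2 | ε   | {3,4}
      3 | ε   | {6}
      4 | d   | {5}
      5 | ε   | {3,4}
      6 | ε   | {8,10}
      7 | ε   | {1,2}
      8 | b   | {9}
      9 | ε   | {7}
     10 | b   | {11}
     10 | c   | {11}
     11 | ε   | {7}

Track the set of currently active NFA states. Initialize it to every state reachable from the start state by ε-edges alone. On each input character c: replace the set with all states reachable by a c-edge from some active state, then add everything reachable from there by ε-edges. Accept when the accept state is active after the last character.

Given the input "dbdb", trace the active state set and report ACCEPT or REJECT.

Answer: ACCEPT

Derivation:
initial (ε-close {0}): {0,1,2,3,4,6,8,10}
'd' @ 1: {3,4,5,6,8,10}
'b' @ 2: {1,2,3,4,6,7,8,9,10,11}  ✓accept
'd' @ 3: {3,4,5,6,8,10}
'b' @ 4: {1,2,3,4,6,7,8,9,10,11}  ✓accept
end set {1,2,3,4,6,7,8,9,10,11} — state 1 in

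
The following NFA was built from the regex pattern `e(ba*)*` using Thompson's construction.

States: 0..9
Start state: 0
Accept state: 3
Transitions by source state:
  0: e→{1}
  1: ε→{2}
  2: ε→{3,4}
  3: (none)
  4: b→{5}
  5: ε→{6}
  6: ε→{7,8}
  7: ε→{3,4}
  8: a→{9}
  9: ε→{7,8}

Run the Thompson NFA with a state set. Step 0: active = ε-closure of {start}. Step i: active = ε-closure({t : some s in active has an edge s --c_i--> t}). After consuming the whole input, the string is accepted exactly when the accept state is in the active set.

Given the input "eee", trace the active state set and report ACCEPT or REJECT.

S₀ = ε-closure({0}) = {0}
'e' @ 1: {1,2,3,4}  [accepting]
'e' @ 2: {}  — state set empty
rest 'e' ignored (set empty)
final: {}; accept 3 not in set

Answer: REJECT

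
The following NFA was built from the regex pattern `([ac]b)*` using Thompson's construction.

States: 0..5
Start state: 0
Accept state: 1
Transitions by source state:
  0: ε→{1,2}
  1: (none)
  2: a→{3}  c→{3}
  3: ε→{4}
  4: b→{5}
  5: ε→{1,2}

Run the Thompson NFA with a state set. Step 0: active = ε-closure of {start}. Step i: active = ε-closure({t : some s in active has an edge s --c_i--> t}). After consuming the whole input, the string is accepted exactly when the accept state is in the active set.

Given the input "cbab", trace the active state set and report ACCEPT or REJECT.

Answer: ACCEPT

Trace:
initial (ε-close {0}): {0,1,2}
'c' @ 1: {3,4}
'b' @ 2: {1,2,5}  (accept∈set)
'a' @ 3: {3,4}
'b' @ 4: {1,2,5}  (accept∈set)
final: {1,2,5}; accept 1 in set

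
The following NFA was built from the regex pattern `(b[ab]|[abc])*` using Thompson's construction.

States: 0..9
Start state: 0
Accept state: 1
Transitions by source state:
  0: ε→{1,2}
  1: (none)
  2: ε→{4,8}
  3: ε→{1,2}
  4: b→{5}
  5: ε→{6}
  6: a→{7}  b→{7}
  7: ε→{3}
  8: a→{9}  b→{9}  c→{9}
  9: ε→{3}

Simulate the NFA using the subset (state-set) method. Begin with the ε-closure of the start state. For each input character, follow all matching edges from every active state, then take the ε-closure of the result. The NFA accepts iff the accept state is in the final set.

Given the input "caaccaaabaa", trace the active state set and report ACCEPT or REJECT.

Answer: ACCEPT

Trace:
S₀ = ε-closure({0}) = {0,1,2,4,8}
'c' @ 1: {1,2,3,4,8,9}  ✓accept
'a' @ 2: {1,2,3,4,8,9}  ✓accept
'a' @ 3: {1,2,3,4,8,9}  ✓accept
'c' @ 4: {1,2,3,4,8,9}  ✓accept
'c' @ 5: {1,2,3,4,8,9}  ✓accept
'a' @ 6: {1,2,3,4,8,9}  ✓accept
'a' @ 7: {1,2,3,4,8,9}  ✓accept
'a' @ 8: {1,2,3,4,8,9}  ✓accept
'b' @ 9: {1,2,3,4,5,6,8,9}  ✓accept
'a' @ 10: {1,2,3,4,7,8,9}  ✓accept
'a' @ 11: {1,2,3,4,8,9}  ✓accept
end set {1,2,3,4,8,9} — state 1 in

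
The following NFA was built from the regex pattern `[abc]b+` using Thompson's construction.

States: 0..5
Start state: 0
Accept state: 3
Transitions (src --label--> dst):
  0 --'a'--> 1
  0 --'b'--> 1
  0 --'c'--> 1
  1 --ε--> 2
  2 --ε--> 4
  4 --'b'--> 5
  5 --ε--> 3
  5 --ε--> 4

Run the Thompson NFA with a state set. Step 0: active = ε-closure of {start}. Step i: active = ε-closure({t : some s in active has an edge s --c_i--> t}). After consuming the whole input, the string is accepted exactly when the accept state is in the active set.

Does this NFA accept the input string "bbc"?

Answer: REJECT

Derivation:
initial (ε-close {0}): {0}
'b' @ 1: {1,2,4}
'b' @ 2: {3,4,5}  [accepting]
'c' @ 3: {}  — state set empty
final: {}; accept 3 not in set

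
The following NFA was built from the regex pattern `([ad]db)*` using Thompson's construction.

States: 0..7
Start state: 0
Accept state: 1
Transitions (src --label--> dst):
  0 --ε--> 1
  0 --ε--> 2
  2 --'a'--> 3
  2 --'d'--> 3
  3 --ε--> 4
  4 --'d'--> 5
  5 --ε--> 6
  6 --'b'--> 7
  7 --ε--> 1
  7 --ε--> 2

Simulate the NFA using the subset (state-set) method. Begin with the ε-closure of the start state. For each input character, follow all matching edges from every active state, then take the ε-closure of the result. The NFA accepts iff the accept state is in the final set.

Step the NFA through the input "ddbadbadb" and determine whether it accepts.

S₀ = ε-closure({0}) = {0,1,2}
'd' @ 1: {3,4}
'd' @ 2: {5,6}
'b' @ 3: {1,2,7}  ✓accept
'a' @ 4: {3,4}
'd' @ 5: {5,6}
'b' @ 6: {1,2,7}  ✓accept
'a' @ 7: {3,4}
'd' @ 8: {5,6}
'b' @ 9: {1,2,7}  ✓accept
end set {1,2,7} — state 1 in

Answer: ACCEPT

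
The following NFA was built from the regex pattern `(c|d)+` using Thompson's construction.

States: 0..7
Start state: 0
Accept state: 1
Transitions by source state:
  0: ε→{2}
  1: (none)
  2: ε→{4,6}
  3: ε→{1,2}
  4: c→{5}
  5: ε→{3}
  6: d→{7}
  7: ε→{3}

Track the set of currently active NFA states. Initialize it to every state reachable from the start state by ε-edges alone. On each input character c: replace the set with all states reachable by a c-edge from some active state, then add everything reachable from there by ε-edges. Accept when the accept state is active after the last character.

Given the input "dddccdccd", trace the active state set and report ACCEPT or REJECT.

Answer: ACCEPT

Derivation:
initial (ε-close {0}): {0,2,4,6}
'd' @ 1: {1,2,3,4,6,7}  (accept∈set)
'd' @ 2: {1,2,3,4,6,7}  (accept∈set)
'd' @ 3: {1,2,3,4,6,7}  (accept∈set)
'c' @ 4: {1,2,3,4,5,6}  (accept∈set)
'c' @ 5: {1,2,3,4,5,6}  (accept∈set)
'd' @ 6: {1,2,3,4,6,7}  (accept∈set)
'c' @ 7: {1,2,3,4,5,6}  (accept∈set)
'c' @ 8: {1,2,3,4,5,6}  (accept∈set)
'd' @ 9: {1,2,3,4,6,7}  (accept∈set)
final: {1,2,3,4,6,7}; accept 1 in set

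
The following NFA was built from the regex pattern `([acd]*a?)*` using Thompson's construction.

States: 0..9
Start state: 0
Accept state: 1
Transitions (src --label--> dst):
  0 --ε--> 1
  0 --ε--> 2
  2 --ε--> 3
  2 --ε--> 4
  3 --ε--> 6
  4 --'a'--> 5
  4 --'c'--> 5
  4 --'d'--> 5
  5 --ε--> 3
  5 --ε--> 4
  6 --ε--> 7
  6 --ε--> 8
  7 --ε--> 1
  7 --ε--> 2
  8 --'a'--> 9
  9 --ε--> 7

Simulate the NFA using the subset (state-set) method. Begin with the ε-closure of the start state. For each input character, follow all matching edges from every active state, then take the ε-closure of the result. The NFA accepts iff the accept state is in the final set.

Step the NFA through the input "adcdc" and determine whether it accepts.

Answer: ACCEPT

Steps:
initial (ε-close {0}): {0,1,2,3,4,6,7,8}
'a' @ 1: {1,2,3,4,5,6,7,8,9}  ✓accept
'd' @ 2: {1,2,3,4,5,6,7,8}  ✓accept
'c' @ 3: {1,2,3,4,5,6,7,8}  ✓accept
'd' @ 4: {1,2,3,4,5,6,7,8}  ✓accept
'c' @ 5: {1,2,3,4,5,6,7,8}  ✓accept
after full input: {1,2,3,4,5,6,7,8}  (accept=1 in)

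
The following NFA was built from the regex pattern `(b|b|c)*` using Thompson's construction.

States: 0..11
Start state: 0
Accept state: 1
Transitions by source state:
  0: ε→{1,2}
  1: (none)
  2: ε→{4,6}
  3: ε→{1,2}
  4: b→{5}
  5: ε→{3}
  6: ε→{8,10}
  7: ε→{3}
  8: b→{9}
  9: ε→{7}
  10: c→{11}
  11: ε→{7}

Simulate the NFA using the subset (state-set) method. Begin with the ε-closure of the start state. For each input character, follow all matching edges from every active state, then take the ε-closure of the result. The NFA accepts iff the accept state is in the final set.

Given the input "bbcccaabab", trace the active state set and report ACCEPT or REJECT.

Answer: REJECT

Steps:
S₀ = ε-closure({0}) = {0,1,2,4,6,8,10}
'b' @ 1: {1,2,3,4,5,6,7,8,9,10}  (accept∈set)
'b' @ 2: {1,2,3,4,5,6,7,8,9,10}  (accept∈set)
'c' @ 3: {1,2,3,4,6,7,8,10,11}  (accept∈set)
'c' @ 4: {1,2,3,4,6,7,8,10,11}  (accept∈set)
'c' @ 5: {1,2,3,4,6,7,8,10,11}  (accept∈set)
'a' @ 6: {}  — state set empty
rest 'abab' ignored (set empty)
end set {} — state 1 not in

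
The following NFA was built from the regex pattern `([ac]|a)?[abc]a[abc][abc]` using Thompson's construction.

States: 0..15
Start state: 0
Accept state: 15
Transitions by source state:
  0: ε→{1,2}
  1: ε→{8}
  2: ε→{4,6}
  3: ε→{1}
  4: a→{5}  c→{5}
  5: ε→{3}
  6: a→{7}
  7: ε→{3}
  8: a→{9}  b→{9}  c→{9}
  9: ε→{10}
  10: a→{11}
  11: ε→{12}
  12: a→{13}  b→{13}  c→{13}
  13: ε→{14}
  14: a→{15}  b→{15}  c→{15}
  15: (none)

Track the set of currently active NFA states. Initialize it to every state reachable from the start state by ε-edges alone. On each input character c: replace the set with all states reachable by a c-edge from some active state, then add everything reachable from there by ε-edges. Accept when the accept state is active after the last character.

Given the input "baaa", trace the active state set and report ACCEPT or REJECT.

S₀ = ε-closure({0}) = {0,1,2,4,6,8}
'b' @ 1: {9,10}
'a' @ 2: {11,12}
'a' @ 3: {13,14}
'a' @ 4: {15}  ✓accept
final: {15}; accept 15 in set

Answer: ACCEPT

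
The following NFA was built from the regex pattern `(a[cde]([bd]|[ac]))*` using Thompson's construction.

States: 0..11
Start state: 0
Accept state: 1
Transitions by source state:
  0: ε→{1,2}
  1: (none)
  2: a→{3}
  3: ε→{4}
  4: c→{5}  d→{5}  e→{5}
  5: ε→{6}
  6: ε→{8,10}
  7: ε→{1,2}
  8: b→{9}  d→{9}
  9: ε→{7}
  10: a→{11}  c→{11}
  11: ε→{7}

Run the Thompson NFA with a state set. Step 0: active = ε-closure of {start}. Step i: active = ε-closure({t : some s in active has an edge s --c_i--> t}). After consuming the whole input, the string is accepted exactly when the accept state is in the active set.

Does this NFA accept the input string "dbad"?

Answer: REJECT

Trace:
start: ε-closure({0}) = {0,1,2}
'd' @ 1: {}  — dead — no transitions
rest 'bad' ignored (set empty)
after full input: {}  (accept=1 not in)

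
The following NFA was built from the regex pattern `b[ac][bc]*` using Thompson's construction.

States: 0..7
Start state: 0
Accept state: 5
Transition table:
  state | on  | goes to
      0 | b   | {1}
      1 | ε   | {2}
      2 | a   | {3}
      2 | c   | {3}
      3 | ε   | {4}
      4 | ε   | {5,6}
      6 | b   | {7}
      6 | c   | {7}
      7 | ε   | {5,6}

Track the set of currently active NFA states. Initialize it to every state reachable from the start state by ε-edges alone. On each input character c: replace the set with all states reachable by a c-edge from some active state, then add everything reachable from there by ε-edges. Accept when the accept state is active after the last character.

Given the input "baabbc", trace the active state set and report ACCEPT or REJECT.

S₀ = ε-closure({0}) = {0}
'b' @ 1: {1,2}
'a' @ 2: {3,4,5,6}  (accept∈set)
'a' @ 3: {}  — no active states
rest 'bbc' ignored (set empty)
after full input: {}  (accept=5 not in)

Answer: REJECT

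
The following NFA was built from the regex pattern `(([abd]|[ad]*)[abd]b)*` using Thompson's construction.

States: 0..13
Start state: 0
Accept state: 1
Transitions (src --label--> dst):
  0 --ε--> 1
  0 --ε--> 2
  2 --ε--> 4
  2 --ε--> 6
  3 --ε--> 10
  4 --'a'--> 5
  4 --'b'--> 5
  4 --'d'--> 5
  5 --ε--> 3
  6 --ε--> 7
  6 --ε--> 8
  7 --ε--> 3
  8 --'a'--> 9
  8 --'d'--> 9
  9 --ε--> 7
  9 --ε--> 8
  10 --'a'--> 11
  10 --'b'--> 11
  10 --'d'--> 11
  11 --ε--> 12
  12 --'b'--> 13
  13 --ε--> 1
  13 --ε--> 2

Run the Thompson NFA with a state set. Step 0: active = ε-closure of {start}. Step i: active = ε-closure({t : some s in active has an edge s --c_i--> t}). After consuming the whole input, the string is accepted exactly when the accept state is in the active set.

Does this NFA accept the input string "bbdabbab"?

Answer: ACCEPT

Trace:
initial (ε-close {0}): {0,1,2,3,4,6,7,8,10}
'b' @ 1: {3,5,10,11,12}
'b' @ 2: {1,2,3,4,6,7,8,10,11,12,13}  (accept∈set)
'd' @ 3: {3,5,7,8,9,10,11,12}
'a' @ 4: {3,7,8,9,10,11,12}
'b' @ 5: {1,2,3,4,6,7,8,10,11,12,13}  (accept∈set)
'b' @ 6: {1,2,3,4,5,6,7,8,10,11,12,13}  (accept∈set)
'a' @ 7: {3,5,7,8,9,10,11,12}
'b' @ 8: {1,2,3,4,6,7,8,10,11,12,13}  (accept∈set)
final: {1,2,3,4,6,7,8,10,11,12,13}; accept 1 in set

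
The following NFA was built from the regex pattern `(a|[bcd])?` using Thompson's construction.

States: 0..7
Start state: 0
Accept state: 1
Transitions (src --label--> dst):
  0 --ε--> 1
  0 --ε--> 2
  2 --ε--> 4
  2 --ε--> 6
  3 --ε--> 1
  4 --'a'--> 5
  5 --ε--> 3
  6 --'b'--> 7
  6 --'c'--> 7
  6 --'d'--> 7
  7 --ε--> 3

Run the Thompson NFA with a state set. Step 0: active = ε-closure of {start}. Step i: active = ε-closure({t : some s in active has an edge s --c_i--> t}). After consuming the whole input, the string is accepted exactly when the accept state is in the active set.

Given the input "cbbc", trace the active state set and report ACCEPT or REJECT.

initial (ε-close {0}): {0,1,2,4,6}
'c' @ 1: {1,3,7}  (accept∈set)
'b' @ 2: {}  — state set empty
rest 'bc' ignored (set empty)
end set {} — state 1 not in

Answer: REJECT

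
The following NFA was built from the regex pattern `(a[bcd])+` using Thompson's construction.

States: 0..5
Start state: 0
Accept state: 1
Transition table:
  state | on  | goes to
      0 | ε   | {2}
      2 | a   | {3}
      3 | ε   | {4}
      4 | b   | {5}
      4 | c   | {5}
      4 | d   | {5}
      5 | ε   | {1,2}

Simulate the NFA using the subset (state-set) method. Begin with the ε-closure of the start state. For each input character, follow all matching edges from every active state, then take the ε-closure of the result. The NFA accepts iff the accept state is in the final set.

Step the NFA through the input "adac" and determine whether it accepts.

Answer: ACCEPT

Trace:
initial (ε-close {0}): {0,2}
'a' @ 1: {3,4}
'd' @ 2: {1,2,5}  [accepting]
'a' @ 3: {3,4}
'c' @ 4: {1,2,5}  [accepting]
final: {1,2,5}; accept 1 in set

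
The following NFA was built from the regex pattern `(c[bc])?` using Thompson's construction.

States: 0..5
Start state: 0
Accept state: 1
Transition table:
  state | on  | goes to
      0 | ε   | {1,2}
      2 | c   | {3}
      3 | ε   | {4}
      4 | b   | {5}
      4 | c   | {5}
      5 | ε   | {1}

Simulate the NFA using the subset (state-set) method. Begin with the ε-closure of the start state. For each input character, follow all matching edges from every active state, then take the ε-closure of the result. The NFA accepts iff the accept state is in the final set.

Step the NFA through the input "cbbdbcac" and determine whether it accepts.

S₀ = ε-closure({0}) = {0,1,2}
'c' @ 1: {3,4}
'b' @ 2: {1,5}  [accepting]
'b' @ 3: {}  — state set empty
rest 'dbcac' ignored (set empty)
end set {} — state 1 not in

Answer: REJECT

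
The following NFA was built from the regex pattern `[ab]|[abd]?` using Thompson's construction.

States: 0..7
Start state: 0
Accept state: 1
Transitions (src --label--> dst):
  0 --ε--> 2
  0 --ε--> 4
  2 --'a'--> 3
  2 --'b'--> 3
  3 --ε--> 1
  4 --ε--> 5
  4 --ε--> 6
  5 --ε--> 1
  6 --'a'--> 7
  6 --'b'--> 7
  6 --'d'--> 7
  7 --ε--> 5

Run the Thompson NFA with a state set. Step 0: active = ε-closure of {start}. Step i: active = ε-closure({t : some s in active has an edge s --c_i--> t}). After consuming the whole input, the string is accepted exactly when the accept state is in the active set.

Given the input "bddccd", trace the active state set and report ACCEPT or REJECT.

initial (ε-close {0}): {0,1,2,4,5,6}
'b' @ 1: {1,3,5,7}  ✓accept
'd' @ 2: {}  — state set empty
rest 'dccd' ignored (set empty)
after full input: {}  (accept=1 not in)

Answer: REJECT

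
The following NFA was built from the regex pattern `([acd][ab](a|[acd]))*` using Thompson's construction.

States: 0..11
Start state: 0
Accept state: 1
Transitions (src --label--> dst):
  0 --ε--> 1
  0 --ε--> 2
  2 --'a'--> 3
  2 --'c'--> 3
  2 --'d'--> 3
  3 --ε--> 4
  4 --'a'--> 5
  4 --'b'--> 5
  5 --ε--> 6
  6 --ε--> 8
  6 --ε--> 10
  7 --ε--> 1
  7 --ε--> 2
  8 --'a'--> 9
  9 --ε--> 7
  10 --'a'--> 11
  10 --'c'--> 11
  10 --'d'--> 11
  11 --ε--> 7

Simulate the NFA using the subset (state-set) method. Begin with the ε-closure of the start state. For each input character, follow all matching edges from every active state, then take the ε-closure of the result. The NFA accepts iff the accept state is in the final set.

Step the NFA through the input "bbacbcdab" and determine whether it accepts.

S₀ = ε-closure({0}) = {0,1,2}
'b' @ 1: {}  — no active states
rest 'bacbcdab' ignored (set empty)
end set {} — state 1 not in

Answer: REJECT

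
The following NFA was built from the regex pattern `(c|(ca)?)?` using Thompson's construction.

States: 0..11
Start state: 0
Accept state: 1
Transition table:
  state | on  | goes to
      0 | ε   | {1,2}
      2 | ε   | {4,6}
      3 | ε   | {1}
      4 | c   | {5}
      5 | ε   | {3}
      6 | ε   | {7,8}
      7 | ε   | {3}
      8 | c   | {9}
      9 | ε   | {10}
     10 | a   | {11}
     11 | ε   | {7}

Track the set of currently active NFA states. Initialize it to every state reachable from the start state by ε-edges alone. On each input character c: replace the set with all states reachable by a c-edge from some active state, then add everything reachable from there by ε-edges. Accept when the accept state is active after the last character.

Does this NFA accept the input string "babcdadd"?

Answer: REJECT

Steps:
S₀ = ε-closure({0}) = {0,1,2,3,4,6,7,8}
'b' @ 1: {}  — no active states
rest 'abcdadd' ignored (set empty)
after full input: {}  (accept=1 not in)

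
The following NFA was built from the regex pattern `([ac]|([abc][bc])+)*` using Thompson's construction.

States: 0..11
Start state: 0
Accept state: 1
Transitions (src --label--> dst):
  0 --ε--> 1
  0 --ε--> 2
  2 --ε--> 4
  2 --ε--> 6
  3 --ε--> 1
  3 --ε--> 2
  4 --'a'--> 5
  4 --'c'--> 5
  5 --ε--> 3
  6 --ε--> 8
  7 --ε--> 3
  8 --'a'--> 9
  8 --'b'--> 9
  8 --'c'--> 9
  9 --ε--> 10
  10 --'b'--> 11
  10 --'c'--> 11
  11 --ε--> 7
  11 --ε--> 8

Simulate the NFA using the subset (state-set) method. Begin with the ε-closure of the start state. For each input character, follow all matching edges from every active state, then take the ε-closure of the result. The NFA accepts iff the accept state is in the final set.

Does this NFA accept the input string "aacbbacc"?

initial (ε-close {0}): {0,1,2,4,6,8}
'a' @ 1: {1,2,3,4,5,6,8,9,10}  [accepting]
'a' @ 2: {1,2,3,4,5,6,8,9,10}  [accepting]
'c' @ 3: {1,2,3,4,5,6,7,8,9,10,11}  [accepting]
'b' @ 4: {1,2,3,4,6,7,8,9,10,11}  [accepting]
'b' @ 5: {1,2,3,4,6,7,8,9,10,11}  [accepting]
'a' @ 6: {1,2,3,4,5,6,8,9,10}  [accepting]
'c' @ 7: {1,2,3,4,5,6,7,8,9,10,11}  [accepting]
'c' @ 8: {1,2,3,4,5,6,7,8,9,10,11}  [accepting]
final: {1,2,3,4,5,6,7,8,9,10,11}; accept 1 in set

Answer: ACCEPT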